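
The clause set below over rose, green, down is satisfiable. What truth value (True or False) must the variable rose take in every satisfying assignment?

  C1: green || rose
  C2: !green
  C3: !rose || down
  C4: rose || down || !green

True

Suppose rose = false.
The clause (green) is unit, so green = true.
Now (!green) is unsatisfied and unit — conflict.
So every satisfying assignment has rose = True.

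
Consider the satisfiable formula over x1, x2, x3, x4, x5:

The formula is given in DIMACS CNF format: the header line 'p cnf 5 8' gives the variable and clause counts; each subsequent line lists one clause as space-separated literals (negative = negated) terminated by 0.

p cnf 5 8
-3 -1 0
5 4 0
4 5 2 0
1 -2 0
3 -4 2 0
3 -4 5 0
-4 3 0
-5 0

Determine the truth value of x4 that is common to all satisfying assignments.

True

Suppose x4 = False.
Unit clause (x5) forces x5 = True.
But (¬x5) is also a unit clause — contradiction.
So every satisfying assignment has x4 = True.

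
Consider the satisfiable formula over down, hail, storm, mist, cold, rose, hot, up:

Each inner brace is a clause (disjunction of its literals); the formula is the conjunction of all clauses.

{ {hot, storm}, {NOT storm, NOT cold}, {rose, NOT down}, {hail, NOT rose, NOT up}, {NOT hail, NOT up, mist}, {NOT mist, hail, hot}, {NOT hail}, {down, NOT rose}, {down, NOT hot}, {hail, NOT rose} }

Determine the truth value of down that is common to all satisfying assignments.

False

Suppose down = true.
From the singleton clause (rose), rose = true.
From the singleton clause (NOT hail), hail = false.
But (hail) is also a unit clause — contradiction.
So every satisfying assignment has down = False.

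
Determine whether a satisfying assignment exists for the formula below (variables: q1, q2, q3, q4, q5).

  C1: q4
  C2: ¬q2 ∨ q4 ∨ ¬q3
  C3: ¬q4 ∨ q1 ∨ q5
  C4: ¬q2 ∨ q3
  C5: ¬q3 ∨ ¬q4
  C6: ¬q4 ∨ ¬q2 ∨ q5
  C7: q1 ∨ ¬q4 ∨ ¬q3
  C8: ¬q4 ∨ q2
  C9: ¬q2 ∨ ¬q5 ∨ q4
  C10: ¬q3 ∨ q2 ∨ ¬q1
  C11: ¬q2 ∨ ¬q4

No

(q4) alone gives q4 = True.
(¬q3) alone gives q3 = False.
(¬q2) alone gives q2 = False.
That conflicts with the unit clause (q2).
No assignment satisfies every clause.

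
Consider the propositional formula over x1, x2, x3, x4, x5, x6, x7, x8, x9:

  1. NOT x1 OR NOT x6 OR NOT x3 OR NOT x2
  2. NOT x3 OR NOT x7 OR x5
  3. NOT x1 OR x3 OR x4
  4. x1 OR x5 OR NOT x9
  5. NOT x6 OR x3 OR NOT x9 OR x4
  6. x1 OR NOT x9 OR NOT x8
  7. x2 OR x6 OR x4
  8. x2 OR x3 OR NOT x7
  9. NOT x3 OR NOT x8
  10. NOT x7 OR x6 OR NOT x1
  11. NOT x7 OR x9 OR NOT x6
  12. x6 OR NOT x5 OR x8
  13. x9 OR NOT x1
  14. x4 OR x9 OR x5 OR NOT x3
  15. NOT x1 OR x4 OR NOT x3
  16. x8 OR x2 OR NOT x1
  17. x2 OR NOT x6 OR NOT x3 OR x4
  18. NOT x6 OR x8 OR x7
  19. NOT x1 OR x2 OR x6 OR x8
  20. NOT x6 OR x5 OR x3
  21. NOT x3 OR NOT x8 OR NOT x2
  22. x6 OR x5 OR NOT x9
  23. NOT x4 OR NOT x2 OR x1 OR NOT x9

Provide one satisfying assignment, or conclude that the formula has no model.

Case x3 = false:
Case x1 = false:
Case x5 = false:
The clause (NOT x9) is unit, so x9 = false.
The clause (NOT x6) is unit, so x6 = false.
Case x2 = false:
The clause (x4) is unit, so x4 = true.
The clause (NOT x7) is unit, so x7 = false.
All clauses hold; x8 can take either value.

x1=false; x2=false; x3=false; x4=true; x5=false; x6=false; x7=false; x8=true; x9=false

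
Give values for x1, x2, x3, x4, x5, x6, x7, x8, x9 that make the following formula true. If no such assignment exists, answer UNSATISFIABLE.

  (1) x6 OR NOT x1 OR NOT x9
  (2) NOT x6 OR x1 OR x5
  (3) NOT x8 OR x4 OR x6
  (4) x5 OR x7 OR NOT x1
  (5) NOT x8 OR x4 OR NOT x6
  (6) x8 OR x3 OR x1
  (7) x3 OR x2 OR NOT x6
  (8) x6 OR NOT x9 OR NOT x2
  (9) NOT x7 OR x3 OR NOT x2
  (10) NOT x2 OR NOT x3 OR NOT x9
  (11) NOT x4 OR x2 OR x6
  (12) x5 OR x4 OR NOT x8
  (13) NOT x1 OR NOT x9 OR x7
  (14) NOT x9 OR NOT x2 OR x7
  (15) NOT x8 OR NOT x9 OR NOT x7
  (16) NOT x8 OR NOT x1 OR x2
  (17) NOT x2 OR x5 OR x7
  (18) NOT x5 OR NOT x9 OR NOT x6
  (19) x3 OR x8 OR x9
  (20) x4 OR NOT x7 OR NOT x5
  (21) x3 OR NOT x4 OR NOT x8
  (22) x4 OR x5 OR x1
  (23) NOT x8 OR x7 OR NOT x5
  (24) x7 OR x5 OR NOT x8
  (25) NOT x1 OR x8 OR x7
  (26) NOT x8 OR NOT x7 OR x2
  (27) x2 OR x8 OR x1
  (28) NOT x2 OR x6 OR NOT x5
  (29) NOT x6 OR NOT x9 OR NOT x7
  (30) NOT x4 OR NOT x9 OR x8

Suppose x6 = true.
Suppose x1 = true.
Suppose x5 = true.
Unit clause (NOT x9) forces x9 = false.
Suppose x8 = false.
Unit clause (x3) forces x3 = true.
Unit clause (x7) forces x7 = true.
Unit clause (x4) forces x4 = true.
All clauses hold; x2 can take either value.

x1=true; x2=true; x3=true; x4=true; x5=true; x6=true; x7=true; x8=false; x9=false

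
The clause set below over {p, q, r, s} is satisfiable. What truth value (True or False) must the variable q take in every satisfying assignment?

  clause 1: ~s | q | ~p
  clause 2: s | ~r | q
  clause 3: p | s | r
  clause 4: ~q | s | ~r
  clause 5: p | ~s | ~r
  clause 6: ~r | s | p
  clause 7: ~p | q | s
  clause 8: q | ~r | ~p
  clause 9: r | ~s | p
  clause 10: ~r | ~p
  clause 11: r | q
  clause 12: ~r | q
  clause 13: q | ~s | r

Suppose q = 0.
Unit clause (r) forces r = 1.
Now (~r) is unsatisfied and unit — conflict.
So every satisfying assignment has q = True.

True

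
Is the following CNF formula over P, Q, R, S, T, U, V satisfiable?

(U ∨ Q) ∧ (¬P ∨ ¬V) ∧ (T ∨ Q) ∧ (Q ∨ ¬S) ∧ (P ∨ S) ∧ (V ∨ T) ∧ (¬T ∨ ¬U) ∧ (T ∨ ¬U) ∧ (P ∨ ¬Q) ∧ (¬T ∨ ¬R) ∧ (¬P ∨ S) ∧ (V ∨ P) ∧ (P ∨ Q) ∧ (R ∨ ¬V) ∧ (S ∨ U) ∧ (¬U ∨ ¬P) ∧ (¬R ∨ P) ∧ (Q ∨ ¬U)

Satisfiable

Try U = False.
The clause (Q) is unit, so Q = True.
The clause (P) is unit, so P = True.
The clause (¬V) is unit, so V = False.
The clause (T) is unit, so T = True.
The clause (¬R) is unit, so R = False.
The clause (S) is unit, so S = True.
This assignment satisfies each clause.
A satisfying assignment: P: True; Q: True; R: False; S: True; T: True; U: False; V: False.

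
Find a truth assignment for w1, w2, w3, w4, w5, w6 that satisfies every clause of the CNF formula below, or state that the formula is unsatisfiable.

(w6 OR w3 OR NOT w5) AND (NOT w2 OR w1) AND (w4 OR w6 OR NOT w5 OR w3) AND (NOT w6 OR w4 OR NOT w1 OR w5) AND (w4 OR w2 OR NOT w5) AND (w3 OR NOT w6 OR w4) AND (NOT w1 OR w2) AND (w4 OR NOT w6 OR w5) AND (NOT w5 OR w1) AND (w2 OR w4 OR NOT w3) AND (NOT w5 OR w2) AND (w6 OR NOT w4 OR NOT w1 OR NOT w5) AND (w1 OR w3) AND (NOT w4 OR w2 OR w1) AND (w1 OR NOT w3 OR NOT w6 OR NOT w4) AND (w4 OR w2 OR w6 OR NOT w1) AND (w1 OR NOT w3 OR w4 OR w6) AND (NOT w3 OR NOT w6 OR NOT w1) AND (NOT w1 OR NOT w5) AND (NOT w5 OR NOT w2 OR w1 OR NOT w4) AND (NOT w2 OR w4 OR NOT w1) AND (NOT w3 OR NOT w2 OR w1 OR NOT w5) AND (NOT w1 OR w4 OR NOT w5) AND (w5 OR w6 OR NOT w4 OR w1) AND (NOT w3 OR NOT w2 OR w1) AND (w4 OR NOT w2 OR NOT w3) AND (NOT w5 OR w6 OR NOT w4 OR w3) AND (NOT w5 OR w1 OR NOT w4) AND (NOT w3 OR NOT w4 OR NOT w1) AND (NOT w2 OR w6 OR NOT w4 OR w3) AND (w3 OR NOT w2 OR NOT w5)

Branch on w2: set w2 = true.
From the singleton clause (w1), w1 = true.
From the singleton clause (NOT w5), w5 = false.
From the singleton clause (w4), w4 = true.
From the singleton clause (NOT w3), w3 = false.
From the singleton clause (w6), w6 = true.
This assignment satisfies each clause.

w1: true, w2: true, w3: false, w4: true, w5: false, w6: true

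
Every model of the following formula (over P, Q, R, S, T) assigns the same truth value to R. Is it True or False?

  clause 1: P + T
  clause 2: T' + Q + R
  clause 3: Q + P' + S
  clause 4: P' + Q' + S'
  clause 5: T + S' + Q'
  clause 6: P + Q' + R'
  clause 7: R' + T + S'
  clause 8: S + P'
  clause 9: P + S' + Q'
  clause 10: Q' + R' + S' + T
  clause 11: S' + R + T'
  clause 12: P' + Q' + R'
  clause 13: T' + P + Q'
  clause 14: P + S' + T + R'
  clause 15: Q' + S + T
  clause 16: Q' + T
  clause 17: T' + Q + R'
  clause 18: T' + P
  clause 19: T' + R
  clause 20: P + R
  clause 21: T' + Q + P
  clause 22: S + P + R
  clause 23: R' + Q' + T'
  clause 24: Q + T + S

Suppose R = 1.
Branch on P: set P = 1.
From the singleton clause (S), S = 1.
From the singleton clause (Q'), Q = 0.
From the singleton clause (T), T = 1.
But (T') is also a unit clause — contradiction.
So P must be the other value — set P = 0.
From the singleton clause (T), T = 1.
But (T') is also a unit clause — contradiction.
Both values of P lead to a conflict.
So every satisfying assignment has R = False.

False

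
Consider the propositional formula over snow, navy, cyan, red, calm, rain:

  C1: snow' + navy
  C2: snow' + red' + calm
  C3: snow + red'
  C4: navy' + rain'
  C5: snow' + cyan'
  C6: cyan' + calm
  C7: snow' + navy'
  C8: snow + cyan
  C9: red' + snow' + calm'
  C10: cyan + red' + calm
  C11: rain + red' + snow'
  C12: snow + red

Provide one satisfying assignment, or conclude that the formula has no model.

UNSATISFIABLE

Suppose snow = 0.
(red') alone gives red = 0.
But (red) is also a unit clause — contradiction.
Undo snow and try snow = 1.
(navy) alone gives navy = 1.
But (navy') is also a unit clause — contradiction.
Both values of snow lead to a conflict.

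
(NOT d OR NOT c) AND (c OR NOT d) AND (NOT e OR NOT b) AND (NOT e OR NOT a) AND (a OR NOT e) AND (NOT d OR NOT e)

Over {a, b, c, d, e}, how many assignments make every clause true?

There are 2^5 = 32 truth assignments over (a, b, c, d, e).
Split on e. With e = true, the clauses containing e are satisfied and NOT e drops from the rest; 0 of the 2^4 = 16 assignments to the other variables satisfy what remains.
With e = false, by the same count on the reduced clause set, 8 assignments work.
(One model: a=F, b=F, c=F, d=F, e=F.)
Total: 0 + 8 = 8.

8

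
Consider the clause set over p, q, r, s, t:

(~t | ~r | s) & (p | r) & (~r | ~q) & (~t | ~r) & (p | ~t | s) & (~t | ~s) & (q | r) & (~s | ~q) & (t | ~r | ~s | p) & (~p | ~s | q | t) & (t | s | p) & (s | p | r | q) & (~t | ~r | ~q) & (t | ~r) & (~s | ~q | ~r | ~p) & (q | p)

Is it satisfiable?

Yes, satisfiable

Try p = 1.
Try r = 0.
From the singleton clause (q), q = 1.
From the singleton clause (~s), s = 0.
Every clause is now satisfied; t is unconstrained.
A satisfying assignment: p: 1,  q: 1,  r: 0,  s: 0,  t: 0.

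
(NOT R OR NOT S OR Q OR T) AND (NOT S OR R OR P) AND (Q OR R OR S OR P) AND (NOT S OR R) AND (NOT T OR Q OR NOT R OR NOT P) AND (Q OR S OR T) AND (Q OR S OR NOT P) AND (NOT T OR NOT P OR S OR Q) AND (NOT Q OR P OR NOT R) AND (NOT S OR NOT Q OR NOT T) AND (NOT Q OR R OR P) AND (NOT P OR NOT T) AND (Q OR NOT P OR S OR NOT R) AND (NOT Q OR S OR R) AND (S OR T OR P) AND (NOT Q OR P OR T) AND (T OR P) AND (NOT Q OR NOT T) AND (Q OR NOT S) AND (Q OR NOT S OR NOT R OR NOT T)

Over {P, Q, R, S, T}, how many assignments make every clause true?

There are 2^5 = 32 truth assignments over (P, Q, R, S, T).
Split on P. With P = true, the clauses containing P are satisfied and NOT P drops from the rest; 2 of the 2^4 = 16 assignments to the other variables satisfy what remains.
With P = false, by the same count on the reduced clause set, 1 assignment works.
(One model: P=F, Q=F, R=T, S=F, T=T.)
Total: 2 + 1 = 3.

3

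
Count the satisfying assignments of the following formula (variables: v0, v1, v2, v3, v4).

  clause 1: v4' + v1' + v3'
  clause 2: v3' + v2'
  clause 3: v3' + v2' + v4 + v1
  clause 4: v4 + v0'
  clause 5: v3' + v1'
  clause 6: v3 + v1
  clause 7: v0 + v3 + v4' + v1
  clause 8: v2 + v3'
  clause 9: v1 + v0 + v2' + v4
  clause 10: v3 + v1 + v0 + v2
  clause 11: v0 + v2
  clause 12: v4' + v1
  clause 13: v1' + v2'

There are 2^5 = 32 truth assignments over (v0, v1, v2, v3, v4).
Split on v3. With v3 = 1, the clauses containing v3 are satisfied and v3' drops from the rest; 0 of the 2^4 = 16 assignments to the other variables satisfy what remains.
With v3 = 0, by the same count on the reduced clause set, 1 assignment works.
Total: 0 + 1 = 1.

1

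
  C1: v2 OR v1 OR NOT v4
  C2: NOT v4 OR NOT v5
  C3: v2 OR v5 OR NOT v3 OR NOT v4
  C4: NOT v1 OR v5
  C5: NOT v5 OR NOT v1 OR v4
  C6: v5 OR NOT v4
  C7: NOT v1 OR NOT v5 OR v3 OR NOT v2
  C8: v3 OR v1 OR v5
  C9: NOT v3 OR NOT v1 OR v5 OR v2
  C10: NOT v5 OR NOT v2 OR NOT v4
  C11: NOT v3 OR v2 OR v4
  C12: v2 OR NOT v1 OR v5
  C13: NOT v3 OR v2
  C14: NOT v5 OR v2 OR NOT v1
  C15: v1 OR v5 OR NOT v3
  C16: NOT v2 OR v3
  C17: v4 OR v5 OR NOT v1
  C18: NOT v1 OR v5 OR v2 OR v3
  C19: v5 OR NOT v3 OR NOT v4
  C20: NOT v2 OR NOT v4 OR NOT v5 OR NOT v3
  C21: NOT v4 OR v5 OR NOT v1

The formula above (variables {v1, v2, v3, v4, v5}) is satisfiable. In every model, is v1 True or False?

Suppose v1 = true.
(v5) alone gives v5 = true.
(NOT v4) alone gives v4 = false.
That conflicts with the unit clause (v4).
So every satisfying assignment has v1 = False.

False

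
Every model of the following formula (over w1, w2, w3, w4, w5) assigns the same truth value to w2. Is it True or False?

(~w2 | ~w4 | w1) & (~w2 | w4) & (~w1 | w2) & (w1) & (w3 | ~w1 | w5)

True

Suppose w2 = 0.
From the singleton clause (~w1), w1 = 0.
But (w1) is also a unit clause — contradiction.
So every satisfying assignment has w2 = True.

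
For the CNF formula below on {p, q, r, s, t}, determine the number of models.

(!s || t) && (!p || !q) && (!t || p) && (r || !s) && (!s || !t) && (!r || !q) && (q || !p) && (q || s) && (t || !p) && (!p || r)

1

There are 2^5 = 32 truth assignments over (p, q, r, s, t).
Split on s. With s = true, the clauses containing s are satisfied and !s drops from the rest; 0 of the 2^4 = 16 assignments to the other variables satisfy what remains.
With s = false, by the same count on the reduced clause set, 1 assignment works.
(One model: p=F, q=T, r=F, s=F, t=F.)
Total: 0 + 1 = 1.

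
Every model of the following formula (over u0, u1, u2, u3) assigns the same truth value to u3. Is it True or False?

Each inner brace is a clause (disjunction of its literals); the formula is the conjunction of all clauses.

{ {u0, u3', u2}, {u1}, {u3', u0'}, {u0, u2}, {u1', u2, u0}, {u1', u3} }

Suppose u3 = 0.
Unit clause (u1) forces u1 = 1.
That conflicts with the unit clause (u1').
So every satisfying assignment has u3 = True.

True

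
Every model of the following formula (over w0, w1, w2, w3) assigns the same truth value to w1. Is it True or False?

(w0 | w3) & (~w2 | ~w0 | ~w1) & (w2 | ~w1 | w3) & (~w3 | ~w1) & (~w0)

False

Suppose w1 = 1.
Unit clause (~w3) forces w3 = 0.
Unit clause (w0) forces w0 = 1.
But (~w0) is also a unit clause — contradiction.
So every satisfying assignment has w1 = False.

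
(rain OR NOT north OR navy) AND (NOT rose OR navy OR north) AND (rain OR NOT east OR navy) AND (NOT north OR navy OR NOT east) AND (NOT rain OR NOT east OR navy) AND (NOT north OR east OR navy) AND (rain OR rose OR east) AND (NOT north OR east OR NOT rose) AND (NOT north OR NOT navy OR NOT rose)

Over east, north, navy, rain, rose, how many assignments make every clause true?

11

There are 2^5 = 32 truth assignments over (east, north, navy, rain, rose).
Split on navy. With navy = true, the clauses containing navy are satisfied and NOT navy drops from the rest; 10 of the 2^4 = 16 assignments to the other variables satisfy what remains.
With navy = false, by the same count on the reduced clause set, 1 assignment works.
(One model: east=F, north=F, navy=F, rain=T, rose=F.)
Total: 10 + 1 = 11.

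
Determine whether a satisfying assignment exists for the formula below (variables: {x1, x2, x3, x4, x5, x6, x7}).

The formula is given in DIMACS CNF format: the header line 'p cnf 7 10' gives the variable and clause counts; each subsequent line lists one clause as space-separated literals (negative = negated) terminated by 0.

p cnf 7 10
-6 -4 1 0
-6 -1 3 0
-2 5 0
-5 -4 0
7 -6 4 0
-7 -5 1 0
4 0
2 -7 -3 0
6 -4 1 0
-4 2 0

No, unsatisfiable

From the singleton clause (x4), x4 = True.
From the singleton clause (¬x5), x5 = False.
From the singleton clause (¬x2), x2 = False.
Now (x2) is unsatisfied and unit — conflict.
No assignment satisfies every clause.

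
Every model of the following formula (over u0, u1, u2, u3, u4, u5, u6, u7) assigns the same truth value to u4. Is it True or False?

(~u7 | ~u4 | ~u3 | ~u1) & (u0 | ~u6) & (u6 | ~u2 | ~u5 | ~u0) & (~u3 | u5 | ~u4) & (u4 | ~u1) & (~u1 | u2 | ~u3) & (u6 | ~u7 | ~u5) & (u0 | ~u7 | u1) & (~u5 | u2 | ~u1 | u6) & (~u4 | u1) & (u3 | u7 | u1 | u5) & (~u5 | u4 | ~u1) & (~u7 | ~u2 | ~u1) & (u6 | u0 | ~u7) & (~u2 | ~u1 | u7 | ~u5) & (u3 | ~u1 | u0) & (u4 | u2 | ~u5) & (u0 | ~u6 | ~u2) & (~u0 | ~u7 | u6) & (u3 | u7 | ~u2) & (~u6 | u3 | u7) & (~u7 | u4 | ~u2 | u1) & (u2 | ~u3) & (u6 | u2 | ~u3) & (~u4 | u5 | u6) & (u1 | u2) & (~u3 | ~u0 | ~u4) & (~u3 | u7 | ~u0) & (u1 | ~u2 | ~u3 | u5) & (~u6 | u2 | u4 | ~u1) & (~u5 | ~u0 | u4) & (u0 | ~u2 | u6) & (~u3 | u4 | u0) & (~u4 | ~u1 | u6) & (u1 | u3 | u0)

True

Suppose u4 = 0.
From the singleton clause (~u1), u1 = 0.
From the singleton clause (u2), u2 = 1.
From the singleton clause (~u7), u7 = 0.
From the singleton clause (u3), u3 = 1.
From the singleton clause (~u0), u0 = 0.
But (u0) is also a unit clause — contradiction.
So every satisfying assignment has u4 = True.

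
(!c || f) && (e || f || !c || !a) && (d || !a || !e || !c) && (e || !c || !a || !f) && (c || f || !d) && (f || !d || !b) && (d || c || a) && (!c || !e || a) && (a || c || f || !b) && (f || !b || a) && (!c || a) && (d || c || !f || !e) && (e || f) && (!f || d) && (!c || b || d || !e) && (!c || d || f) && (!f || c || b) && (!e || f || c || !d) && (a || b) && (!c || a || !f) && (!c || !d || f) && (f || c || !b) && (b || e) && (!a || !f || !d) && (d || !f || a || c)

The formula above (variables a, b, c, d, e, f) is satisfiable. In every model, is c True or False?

False

Suppose c = true.
(f) alone gives f = true.
(a) alone gives a = true.
(e) alone gives e = true.
(d) alone gives d = true.
Now (!d) is unsatisfied and unit — conflict.
So every satisfying assignment has c = False.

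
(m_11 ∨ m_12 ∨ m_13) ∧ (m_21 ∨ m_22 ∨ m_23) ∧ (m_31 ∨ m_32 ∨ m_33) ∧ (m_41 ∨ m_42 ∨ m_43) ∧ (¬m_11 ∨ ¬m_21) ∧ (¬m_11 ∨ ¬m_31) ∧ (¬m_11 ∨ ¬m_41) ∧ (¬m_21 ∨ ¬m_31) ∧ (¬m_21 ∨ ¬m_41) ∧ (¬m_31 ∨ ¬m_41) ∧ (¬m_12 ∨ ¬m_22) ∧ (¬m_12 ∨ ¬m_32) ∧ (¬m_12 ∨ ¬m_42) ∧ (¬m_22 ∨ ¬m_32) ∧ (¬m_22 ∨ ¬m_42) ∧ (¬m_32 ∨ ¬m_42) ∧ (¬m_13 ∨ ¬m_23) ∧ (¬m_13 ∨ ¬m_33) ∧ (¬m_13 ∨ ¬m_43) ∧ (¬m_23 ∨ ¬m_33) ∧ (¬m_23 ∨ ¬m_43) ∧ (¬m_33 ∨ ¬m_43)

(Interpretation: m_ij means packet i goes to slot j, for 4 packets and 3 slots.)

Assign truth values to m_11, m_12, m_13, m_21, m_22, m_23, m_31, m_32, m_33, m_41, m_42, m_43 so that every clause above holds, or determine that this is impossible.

Branch on m_11: set m_11 = False.
Branch on m_12: set m_12 = True.
The clause (¬m_22) is unit, so m_22 = False.
The clause (¬m_32) is unit, so m_32 = False.
The clause (¬m_42) is unit, so m_42 = False.
Branch on m_21: set m_21 = True.
The clause (¬m_31) is unit, so m_31 = False.
The clause (m_33) is unit, so m_33 = True.
The clause (¬m_41) is unit, so m_41 = False.
The clause (m_43) is unit, so m_43 = True.
But (¬m_43) is also a unit clause — contradiction.
That branch fails; take m_21 = False instead.
The clause (m_23) is unit, so m_23 = True.
The clause (¬m_13) is unit, so m_13 = False.
The clause (¬m_33) is unit, so m_33 = False.
The clause (m_31) is unit, so m_31 = True.
The clause (¬m_41) is unit, so m_41 = False.
The clause (m_43) is unit, so m_43 = True.
But (¬m_43) is also a unit clause — contradiction.
Either choice for m_21 ends in contradiction.
That branch fails; take m_12 = False instead.
The clause (m_13) is unit, so m_13 = True.
The clause (¬m_23) is unit, so m_23 = False.
The clause (¬m_33) is unit, so m_33 = False.
The clause (¬m_43) is unit, so m_43 = False.
Branch on m_21: set m_21 = True.
The clause (¬m_31) is unit, so m_31 = False.
The clause (m_32) is unit, so m_32 = True.
The clause (¬m_41) is unit, so m_41 = False.
The clause (m_42) is unit, so m_42 = True.
But (¬m_42) is also a unit clause — contradiction.
That branch fails; take m_21 = False instead.
The clause (m_22) is unit, so m_22 = True.
The clause (¬m_32) is unit, so m_32 = False.
The clause (m_31) is unit, so m_31 = True.
The clause (¬m_41) is unit, so m_41 = False.
The clause (m_42) is unit, so m_42 = True.
But (¬m_42) is also a unit clause — contradiction.
Either choice for m_21 ends in contradiction.
Either choice for m_12 ends in contradiction.
That branch fails; take m_11 = True instead.
The clause (¬m_21) is unit, so m_21 = False.
The clause (¬m_31) is unit, so m_31 = False.
The clause (¬m_41) is unit, so m_41 = False.
Branch on m_22: set m_22 = True.
The clause (¬m_12) is unit, so m_12 = False.
The clause (¬m_32) is unit, so m_32 = False.
The clause (m_33) is unit, so m_33 = True.
The clause (¬m_42) is unit, so m_42 = False.
The clause (m_43) is unit, so m_43 = True.
But (¬m_43) is also a unit clause — contradiction.
That branch fails; take m_22 = False instead.
The clause (m_23) is unit, so m_23 = True.
The clause (¬m_13) is unit, so m_13 = False.
The clause (¬m_33) is unit, so m_33 = False.
The clause (m_32) is unit, so m_32 = True.
The clause (¬m_12) is unit, so m_12 = False.
The clause (¬m_42) is unit, so m_42 = False.
The clause (m_43) is unit, so m_43 = True.
But (¬m_43) is also a unit clause — contradiction.
Either choice for m_22 ends in contradiction.
Either choice for m_11 ends in contradiction.

UNSATISFIABLE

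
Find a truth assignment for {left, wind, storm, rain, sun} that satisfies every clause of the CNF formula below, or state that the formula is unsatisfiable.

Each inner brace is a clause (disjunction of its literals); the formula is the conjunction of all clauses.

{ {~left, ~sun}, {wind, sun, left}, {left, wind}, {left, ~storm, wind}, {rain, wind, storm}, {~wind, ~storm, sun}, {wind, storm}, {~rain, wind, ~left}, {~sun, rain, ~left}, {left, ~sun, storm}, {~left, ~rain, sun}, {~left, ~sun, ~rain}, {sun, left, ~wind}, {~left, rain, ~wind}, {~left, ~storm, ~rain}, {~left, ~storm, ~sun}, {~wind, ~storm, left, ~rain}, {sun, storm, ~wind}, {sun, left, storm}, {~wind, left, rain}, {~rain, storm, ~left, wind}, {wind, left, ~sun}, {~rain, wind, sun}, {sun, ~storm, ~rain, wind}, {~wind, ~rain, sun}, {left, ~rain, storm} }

left: 1,  wind: 0,  storm: 1,  rain: 0,  sun: 0

Suppose left = 1.
(~sun) alone gives sun = 0.
(~rain) alone gives rain = 0.
(~wind) alone gives wind = 0.
(storm) alone gives storm = 1.
Every clause now holds.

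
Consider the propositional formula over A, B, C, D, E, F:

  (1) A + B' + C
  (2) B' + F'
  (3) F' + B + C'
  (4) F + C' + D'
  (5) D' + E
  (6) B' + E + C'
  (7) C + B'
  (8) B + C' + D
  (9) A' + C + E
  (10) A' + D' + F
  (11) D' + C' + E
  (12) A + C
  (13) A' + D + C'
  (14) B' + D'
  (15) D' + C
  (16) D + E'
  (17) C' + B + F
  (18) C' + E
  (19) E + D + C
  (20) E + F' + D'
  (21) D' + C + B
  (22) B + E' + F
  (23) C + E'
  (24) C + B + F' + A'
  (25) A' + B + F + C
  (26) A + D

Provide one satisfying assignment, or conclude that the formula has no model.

UNSATISFIABLE

Suppose B = 0.
Suppose F = 0.
(C') alone gives C = 0.
(A) alone gives A = 1.
That conflicts with the unit clause (A').
That branch fails; take F = 1 instead.
(C') alone gives C = 0.
(A) alone gives A = 1.
That conflicts with the unit clause (A').
Either choice for F ends in contradiction.
That branch fails; take B = 1 instead.
(F') alone gives F = 0.
(C) alone gives C = 1.
(D') alone gives D = 0.
(E) alone gives E = 1.
That conflicts with the unit clause (E').
Either choice for B ends in contradiction.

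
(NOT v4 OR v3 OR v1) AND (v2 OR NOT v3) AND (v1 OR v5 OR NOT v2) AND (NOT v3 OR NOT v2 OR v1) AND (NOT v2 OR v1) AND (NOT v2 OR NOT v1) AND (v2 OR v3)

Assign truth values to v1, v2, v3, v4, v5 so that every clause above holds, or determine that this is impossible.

UNSATISFIABLE

Branch on v2: set v2 = true.
The clause (v1) is unit, so v1 = true.
Now (NOT v1) is unsatisfied and unit — conflict.
Undo v2 and try v2 = false.
The clause (NOT v3) is unit, so v3 = false.
Now (v3) is unsatisfied and unit — conflict.
Neither v2 = true nor v2 = false works.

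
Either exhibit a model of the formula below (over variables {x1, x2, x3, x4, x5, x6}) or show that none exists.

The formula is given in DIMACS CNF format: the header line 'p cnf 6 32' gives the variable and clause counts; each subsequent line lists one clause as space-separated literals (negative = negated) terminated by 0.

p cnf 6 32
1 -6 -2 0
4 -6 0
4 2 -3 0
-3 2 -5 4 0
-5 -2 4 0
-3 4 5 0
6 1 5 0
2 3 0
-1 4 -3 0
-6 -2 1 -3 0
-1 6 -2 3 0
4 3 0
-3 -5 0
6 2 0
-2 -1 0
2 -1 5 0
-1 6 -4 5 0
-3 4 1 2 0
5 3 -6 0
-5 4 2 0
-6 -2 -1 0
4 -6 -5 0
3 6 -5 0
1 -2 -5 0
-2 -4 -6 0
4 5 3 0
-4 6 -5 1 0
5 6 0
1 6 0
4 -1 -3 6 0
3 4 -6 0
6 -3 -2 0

x1: False,  x2: False,  x3: True,  x4: True,  x5: False,  x6: True

Branch on x4: set x4 = True.
Branch on x2: set x2 = False.
Unit clause (x3) forces x3 = True.
Unit clause (¬x5) forces x5 = False.
Unit clause (x6) forces x6 = True.
Unit clause (¬x1) forces x1 = False.
Every clause now holds.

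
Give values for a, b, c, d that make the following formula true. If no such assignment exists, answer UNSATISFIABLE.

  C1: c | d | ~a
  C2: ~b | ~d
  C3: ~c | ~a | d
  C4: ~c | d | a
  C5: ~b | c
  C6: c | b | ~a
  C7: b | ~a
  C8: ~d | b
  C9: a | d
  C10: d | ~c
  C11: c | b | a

Suppose b = 0.
Unit clause (~a) forces a = 0.
Unit clause (~d) forces d = 0.
That conflicts with the unit clause (d).
Undo b and try b = 1.
Unit clause (~d) forces d = 0.
Unit clause (c) forces c = 1.
That conflicts with the unit clause (~c).
Neither b = 1 nor b = 0 works.

UNSATISFIABLE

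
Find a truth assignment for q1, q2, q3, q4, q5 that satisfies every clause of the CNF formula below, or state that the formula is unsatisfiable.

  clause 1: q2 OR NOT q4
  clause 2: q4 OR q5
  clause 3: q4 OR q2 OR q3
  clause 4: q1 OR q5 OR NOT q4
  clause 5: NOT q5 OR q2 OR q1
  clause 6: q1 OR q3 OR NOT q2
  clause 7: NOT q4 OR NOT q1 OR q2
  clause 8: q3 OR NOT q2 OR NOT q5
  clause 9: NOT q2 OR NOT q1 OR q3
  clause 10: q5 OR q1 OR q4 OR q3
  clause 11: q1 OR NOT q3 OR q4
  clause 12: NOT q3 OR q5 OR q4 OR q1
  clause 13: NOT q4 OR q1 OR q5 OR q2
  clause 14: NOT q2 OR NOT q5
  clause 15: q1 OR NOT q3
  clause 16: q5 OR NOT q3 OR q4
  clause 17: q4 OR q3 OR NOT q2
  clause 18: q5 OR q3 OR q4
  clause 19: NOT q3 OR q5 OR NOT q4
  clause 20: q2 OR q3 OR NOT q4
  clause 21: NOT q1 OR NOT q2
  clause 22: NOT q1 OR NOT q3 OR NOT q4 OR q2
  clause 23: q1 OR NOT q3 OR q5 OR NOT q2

q1 ↦ true, q2 ↦ false, q3 ↦ true, q4 ↦ false, q5 ↦ true

Suppose q2 = false.
From the singleton clause (NOT q4), q4 = false.
From the singleton clause (q5), q5 = true.
From the singleton clause (q3), q3 = true.
From the singleton clause (q1), q1 = true.
This assignment satisfies each clause.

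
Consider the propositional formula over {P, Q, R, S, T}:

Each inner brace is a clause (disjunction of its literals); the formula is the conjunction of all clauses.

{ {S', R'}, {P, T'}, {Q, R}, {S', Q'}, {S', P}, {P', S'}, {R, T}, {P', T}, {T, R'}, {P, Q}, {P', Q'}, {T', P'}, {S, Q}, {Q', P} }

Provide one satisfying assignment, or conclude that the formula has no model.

Try S = 0.
Unit clause (Q) forces Q = 1.
Unit clause (P') forces P = 0.
Now (P) is unsatisfied and unit — conflict.
So S must be the other value — set S = 1.
Unit clause (R') forces R = 0.
Unit clause (Q) forces Q = 1.
Now (Q') is unsatisfied and unit — conflict.
Neither S = 1 nor S = 0 works.

UNSATISFIABLE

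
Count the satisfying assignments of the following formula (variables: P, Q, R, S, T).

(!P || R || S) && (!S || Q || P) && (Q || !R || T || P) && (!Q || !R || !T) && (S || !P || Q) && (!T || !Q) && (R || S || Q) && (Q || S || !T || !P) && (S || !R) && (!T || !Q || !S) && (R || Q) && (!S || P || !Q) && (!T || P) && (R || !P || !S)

There are 2^5 = 32 truth assignments over (P, Q, R, S, T).
Split on P. With P = true, the clauses containing P are satisfied and !P drops from the rest; 3 of the 2^4 = 16 assignments to the other variables satisfy what remains.
With P = false, by the same count on the reduced clause set, 1 assignment works.
(One model: P=F, Q=T, R=F, S=F, T=F.)
Total: 3 + 1 = 4.

4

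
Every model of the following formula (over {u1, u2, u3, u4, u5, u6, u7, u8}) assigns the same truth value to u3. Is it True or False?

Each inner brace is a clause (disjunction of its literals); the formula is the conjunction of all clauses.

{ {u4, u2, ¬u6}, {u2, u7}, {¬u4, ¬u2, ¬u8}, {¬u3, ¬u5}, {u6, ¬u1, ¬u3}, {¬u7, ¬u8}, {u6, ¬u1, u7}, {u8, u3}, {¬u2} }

Suppose u3 = False.
From the singleton clause (u8), u8 = True.
From the singleton clause (¬u7), u7 = False.
From the singleton clause (u2), u2 = True.
But (¬u2) is also a unit clause — contradiction.
So every satisfying assignment has u3 = True.

True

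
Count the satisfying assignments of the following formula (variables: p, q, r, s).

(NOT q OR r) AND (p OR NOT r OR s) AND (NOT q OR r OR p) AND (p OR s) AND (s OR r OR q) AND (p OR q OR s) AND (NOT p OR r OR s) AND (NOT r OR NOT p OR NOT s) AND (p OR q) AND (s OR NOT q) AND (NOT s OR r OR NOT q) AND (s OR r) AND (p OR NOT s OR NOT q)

There are 2^4 = 16 truth assignments over (p, q, r, s).
Split on r. With r = true, the clauses containing r are satisfied and NOT r drops from the rest; 1 of the 2^3 = 8 assignments to the other variables satisfy what remains.
With r = false, by the same count on the reduced clause set, 1 assignment works.
Total: 1 + 1 = 2.

2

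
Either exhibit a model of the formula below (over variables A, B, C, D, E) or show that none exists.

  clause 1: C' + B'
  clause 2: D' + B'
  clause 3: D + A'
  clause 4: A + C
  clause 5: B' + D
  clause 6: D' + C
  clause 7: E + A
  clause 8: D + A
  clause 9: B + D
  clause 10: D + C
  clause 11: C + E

A=1; B=0; C=1; D=1; E=1

Branch on C: set C = 1.
Unit clause (B') forces B = 0.
Unit clause (D) forces D = 1.
Branch on E: set E = 1.
No clause remains; A is free.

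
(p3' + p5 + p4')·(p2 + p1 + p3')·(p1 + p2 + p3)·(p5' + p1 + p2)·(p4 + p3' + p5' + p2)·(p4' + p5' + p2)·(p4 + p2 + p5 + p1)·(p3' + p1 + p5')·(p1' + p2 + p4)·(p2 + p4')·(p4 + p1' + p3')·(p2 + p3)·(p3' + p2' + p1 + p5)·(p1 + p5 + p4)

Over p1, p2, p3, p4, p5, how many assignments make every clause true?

There are 2^5 = 32 truth assignments over (p1, p2, p3, p4, p5).
Split on p3. With p3 = 1, the clauses containing p3 are satisfied and p3' drops from the rest; 1 of the 2^4 = 16 assignments to the other variables satisfy what remains.
With p3 = 0, by the same count on the reduced clause set, 7 assignments work.
Total: 1 + 7 = 8.

8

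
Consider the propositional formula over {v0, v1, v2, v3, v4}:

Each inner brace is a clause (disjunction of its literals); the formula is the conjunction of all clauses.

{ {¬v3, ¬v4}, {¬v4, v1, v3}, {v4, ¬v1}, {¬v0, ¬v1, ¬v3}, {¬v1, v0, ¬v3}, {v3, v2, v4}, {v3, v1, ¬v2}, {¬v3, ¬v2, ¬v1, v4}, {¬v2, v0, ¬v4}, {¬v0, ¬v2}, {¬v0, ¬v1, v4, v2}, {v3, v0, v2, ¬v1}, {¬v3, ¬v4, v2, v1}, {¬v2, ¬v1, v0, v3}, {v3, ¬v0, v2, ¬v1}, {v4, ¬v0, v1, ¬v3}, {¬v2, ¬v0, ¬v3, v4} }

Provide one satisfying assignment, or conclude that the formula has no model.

Suppose v3 = True.
(¬v4) alone gives v4 = False.
(¬v1) alone gives v1 = False.
(¬v0) alone gives v0 = False.
No clause remains; v2 is free.

v0 ↦ False, v1 ↦ False, v2 ↦ False, v3 ↦ True, v4 ↦ False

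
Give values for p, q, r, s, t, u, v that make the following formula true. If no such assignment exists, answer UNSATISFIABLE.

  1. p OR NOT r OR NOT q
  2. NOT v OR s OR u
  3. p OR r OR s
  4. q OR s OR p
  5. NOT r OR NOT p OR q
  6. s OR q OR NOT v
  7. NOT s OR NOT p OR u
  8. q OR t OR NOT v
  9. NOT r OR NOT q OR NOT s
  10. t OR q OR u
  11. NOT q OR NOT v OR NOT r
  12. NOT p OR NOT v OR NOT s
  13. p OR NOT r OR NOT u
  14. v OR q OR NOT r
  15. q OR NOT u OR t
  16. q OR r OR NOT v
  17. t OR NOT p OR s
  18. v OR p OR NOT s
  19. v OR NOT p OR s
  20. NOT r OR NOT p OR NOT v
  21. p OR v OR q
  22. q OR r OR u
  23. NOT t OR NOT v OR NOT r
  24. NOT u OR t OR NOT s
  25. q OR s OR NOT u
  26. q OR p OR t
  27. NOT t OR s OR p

Suppose p = false.
Suppose r = false.
The clause (s) is unit, so s = true.
The clause (v) is unit, so v = true.
The clause (q) is unit, so q = true.
Suppose u = true.
The clause (t) is unit, so t = true.
Every clause now holds.

p: false,  q: true,  r: false,  s: true,  t: true,  u: true,  v: true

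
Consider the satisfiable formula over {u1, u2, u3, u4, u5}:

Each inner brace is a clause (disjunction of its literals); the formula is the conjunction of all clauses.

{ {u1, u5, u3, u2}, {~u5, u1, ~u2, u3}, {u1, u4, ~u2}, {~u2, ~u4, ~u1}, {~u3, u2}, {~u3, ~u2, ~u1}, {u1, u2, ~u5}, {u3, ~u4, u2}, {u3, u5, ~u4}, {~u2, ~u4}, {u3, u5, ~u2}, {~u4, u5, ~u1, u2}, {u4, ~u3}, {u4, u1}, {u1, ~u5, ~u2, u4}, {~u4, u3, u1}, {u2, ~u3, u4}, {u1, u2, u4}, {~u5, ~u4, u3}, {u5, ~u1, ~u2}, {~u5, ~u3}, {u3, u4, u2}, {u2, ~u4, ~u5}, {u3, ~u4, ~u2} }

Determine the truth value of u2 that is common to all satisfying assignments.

Suppose u2 = 0.
From the singleton clause (~u3), u3 = 0.
From the singleton clause (~u4), u4 = 0.
That conflicts with the unit clause (u4).
So every satisfying assignment has u2 = True.

True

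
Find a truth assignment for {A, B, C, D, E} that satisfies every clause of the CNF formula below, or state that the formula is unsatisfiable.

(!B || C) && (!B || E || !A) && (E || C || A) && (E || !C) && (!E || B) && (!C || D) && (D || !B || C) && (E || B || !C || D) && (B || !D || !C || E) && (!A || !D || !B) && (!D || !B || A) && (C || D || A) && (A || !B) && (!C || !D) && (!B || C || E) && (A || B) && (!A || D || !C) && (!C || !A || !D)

A=true, B=false, C=false, D=false, E=false

Branch on B: set B = false.
From the singleton clause (!E), E = false.
From the singleton clause (!C), C = false.
From the singleton clause (A), A = true.
No clause remains; D is free.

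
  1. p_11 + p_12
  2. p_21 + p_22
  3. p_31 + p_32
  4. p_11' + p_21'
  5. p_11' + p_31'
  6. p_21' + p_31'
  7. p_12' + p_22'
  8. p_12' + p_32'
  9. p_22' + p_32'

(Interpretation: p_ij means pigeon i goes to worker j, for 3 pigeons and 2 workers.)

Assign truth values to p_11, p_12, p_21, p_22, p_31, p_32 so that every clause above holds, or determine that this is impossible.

Branch on p_11: set p_11 = 1.
Unit clause (p_21') forces p_21 = 0.
Unit clause (p_22) forces p_22 = 1.
Unit clause (p_31') forces p_31 = 0.
Unit clause (p_32) forces p_32 = 1.
That conflicts with the unit clause (p_32').
Undo p_11 and try p_11 = 0.
Unit clause (p_12) forces p_12 = 1.
Unit clause (p_22') forces p_22 = 0.
Unit clause (p_21) forces p_21 = 1.
Unit clause (p_31') forces p_31 = 0.
Unit clause (p_32) forces p_32 = 1.
That conflicts with the unit clause (p_32').
Neither p_11 = 1 nor p_11 = 0 works.

UNSATISFIABLE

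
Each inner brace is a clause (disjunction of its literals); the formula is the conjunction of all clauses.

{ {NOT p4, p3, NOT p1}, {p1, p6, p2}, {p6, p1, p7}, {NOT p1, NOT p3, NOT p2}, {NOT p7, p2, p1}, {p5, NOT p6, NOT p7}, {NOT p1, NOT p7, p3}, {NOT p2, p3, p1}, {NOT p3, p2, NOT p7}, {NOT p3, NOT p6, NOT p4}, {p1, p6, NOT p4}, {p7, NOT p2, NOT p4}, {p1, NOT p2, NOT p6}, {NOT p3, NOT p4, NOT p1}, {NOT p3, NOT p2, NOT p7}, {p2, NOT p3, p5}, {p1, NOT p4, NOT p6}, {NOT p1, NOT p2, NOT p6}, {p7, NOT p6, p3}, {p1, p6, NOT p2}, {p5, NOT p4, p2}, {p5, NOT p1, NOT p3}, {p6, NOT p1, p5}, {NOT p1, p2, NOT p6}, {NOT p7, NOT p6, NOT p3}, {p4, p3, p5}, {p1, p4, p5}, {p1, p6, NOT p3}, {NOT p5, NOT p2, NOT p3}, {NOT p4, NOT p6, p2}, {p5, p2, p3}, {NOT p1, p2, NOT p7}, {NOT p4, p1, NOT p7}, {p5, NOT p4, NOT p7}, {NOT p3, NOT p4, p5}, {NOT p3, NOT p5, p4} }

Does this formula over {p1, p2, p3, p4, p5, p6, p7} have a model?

Suppose p4 = false.
Suppose p3 = false.
(p5) alone gives p5 = true.
Suppose p1 = true.
(NOT p7) alone gives p7 = false.
(NOT p6) alone gives p6 = false.
Every clause is now satisfied; p2 is unconstrained.
A satisfying assignment: p1: true,  p2: false,  p3: false,  p4: false,  p5: true,  p6: false,  p7: false.

Yes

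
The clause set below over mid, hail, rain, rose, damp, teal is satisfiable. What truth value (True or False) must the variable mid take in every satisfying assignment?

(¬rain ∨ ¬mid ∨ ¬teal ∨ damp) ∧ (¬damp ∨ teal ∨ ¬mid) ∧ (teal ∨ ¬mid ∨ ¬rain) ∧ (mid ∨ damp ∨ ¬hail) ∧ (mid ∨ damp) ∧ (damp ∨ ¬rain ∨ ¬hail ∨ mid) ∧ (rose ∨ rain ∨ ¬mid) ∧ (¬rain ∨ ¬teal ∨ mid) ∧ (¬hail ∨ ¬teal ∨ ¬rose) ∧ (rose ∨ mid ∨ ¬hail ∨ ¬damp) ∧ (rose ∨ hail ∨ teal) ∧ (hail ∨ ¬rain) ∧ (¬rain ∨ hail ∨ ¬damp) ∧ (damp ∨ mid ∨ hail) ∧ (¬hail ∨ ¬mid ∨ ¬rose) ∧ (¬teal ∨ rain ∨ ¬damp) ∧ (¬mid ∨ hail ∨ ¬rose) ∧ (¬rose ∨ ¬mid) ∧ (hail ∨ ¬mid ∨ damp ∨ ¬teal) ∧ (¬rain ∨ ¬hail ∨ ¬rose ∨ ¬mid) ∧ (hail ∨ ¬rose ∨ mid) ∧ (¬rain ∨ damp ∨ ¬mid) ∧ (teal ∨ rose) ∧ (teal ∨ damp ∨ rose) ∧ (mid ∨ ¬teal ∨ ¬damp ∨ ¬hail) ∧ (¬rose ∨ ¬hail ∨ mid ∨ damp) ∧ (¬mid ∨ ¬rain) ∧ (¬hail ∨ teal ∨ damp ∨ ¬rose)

False

Suppose mid = True.
Unit clause (¬rose) forces rose = False.
Unit clause (rain) forces rain = True.
But (¬rain) is also a unit clause — contradiction.
So every satisfying assignment has mid = False.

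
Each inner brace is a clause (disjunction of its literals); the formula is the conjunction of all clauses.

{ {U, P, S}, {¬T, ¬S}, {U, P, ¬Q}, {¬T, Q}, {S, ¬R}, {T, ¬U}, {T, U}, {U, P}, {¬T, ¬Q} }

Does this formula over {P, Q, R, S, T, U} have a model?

No, unsatisfiable

Suppose T = False.
(¬U) alone gives U = False.
But (U) is also a unit clause — contradiction.
Undo T and try T = True.
(¬S) alone gives S = False.
(Q) alone gives Q = True.
But (¬Q) is also a unit clause — contradiction.
Both values of T lead to a conflict.
No assignment satisfies every clause.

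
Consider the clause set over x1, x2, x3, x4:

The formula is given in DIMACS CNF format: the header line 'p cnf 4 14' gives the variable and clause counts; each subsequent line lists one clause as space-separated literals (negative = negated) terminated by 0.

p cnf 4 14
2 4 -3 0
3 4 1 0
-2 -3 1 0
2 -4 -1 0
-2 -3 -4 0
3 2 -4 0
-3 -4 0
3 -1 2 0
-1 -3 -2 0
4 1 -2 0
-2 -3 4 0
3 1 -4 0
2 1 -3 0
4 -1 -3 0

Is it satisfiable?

Try x3 = False.
Try x4 = True.
Unit clause (x2) forces x2 = True.
Unit clause (x1) forces x1 = True.
This assignment satisfies each clause.
A satisfying assignment: x1=True, x2=True, x3=False, x4=True.

Yes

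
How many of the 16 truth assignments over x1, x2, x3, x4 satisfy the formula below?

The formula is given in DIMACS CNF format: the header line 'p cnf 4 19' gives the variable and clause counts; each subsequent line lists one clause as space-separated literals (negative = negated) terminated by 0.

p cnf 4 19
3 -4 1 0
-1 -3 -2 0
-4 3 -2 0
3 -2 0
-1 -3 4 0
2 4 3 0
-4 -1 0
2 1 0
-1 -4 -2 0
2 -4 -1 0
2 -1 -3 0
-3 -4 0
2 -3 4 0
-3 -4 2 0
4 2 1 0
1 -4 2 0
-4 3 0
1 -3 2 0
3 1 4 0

There are 2^4 = 16 truth assignments over (x1, x2, x3, x4).
Split on x3. With x3 = True, the clauses containing x3 are satisfied and ¬x3 drops from the rest; 1 of the 2^3 = 8 assignments to the other variables satisfy what remains.
With x3 = False, by the same count on the reduced clause set, 0 assignments work.
(One model: x1=F, x2=T, x3=T, x4=F.)
Total: 1 + 0 = 1.

1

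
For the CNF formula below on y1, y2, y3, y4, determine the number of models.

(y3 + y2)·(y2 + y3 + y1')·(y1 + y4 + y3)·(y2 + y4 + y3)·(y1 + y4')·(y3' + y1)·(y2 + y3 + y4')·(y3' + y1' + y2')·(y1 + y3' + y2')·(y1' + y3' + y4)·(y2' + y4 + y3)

There are 2^4 = 16 truth assignments over (y1, y2, y3, y4).
Check each against the 11 clauses (columns in the order y1, y2, y3, y4):
  F F F F  ✗ fails (y3 + y2)
  F F F T  ✗ fails (y3 + y2)
  F F T F  ✗ fails (y3' + y1)
  F F T T  ✗ fails (y1 + y4')
  F T F F  ✗ fails (y1 + y4 + y3)
  F T F T  ✗ fails (y1 + y4')
  F T T F  ✗ fails (y3' + y1)
  F T T T  ✗ fails (y1 + y4')
  T F F F  ✗ fails (y3 + y2)
  T F F T  ✗ fails (y3 + y2)
  T F T F  ✗ fails (y1' + y3' + y4)
  T F T T  ✓ satisfies all
  T T F F  ✗ fails (y2' + y4 + y3)
  T T F T  ✓ satisfies all
  T T T F  ✗ fails (y3' + y1' + y2')
  T T T T  ✗ fails (y3' + y1' + y2')
2 of the 16 rows are models.

2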